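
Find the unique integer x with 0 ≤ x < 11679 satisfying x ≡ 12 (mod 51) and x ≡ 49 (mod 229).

Write x = 12 + 51·k. Then 51·k ≡ 49 − 12 ≡ 37 (mod 229).
Need 51⁻¹ mod 229. Extended Euclid on (229, 51):
229 = 4·51 + 25
51 = 2·25 + 1
25 = 25·1 + 0
Back-substitute:
1 = 51 − 2·25
1 = −2·229 + 9·51
51⁻¹ ≡ 9 (mod 229), so k ≡ 9·37 ≡ 104 (mod 229).
x = 12 + 51·104 = 5316.

5316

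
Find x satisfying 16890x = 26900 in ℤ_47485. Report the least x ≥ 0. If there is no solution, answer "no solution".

First find gcd(16890, 47485):
47485 = 2×16890 + 13705
16890 = 1×13705 + 3185
13705 = 4×3185 + 965
3185 = 3×965 + 290
965 = 3×290 + 95
290 = 3×95 + 5
95 = 19×5 + 0
gcd = 5 and 5 | 26900, so solutions exist. Divide through by 5: 3378x ≡ 5380 (mod 9497).
Now find 3378⁻¹ mod 9497:
9497 = 2*3378 + 2741
3378 = 1*2741 + 637
2741 = 4*637 + 193
637 = 3*193 + 58
193 = 3*58 + 19
58 = 3*19 + 1
19 = 19*1 + 0
Back-substitute:
1 = 58 − 3·19
1 = −3·193 + 10·58
1 = 10·637 − 33·193
1 = −33·2741 + 142·637
1 = 142·3378 − 175·2741
1 = −175·9497 + 492·3378
So 3378⁻¹ ≡ 492 (mod 9497).
Then x ≡ 492·5380 ≡ 6794 (mod 9497); the smallest non-negative solution is x = 6794.

6794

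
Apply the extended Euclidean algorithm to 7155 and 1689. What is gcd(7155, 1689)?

3

Apply Euclid's algorithm to 7155 and 1689:
7155 = 4*1689 + 399
1689 = 4*399 + 93
399 = 4*93 + 27
93 = 3*27 + 12
27 = 2*12 + 3
12 = 4*3 + 0
gcd(7155, 1689) = 3.
Express as a combination:
3 = 27 − 2·12
3 = −2·93 + 7·27
3 = 7·399 − 30·93
3 = −30·1689 + 127·399
3 = 127·7155 − 538·1689
So 3 = (127)·7155 + (-538)·1689.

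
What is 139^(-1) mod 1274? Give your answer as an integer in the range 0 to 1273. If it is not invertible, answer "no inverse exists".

55

gcd(1274, 139) by repeated division:
1274 = 9·139 + 23
139 = 6·23 + 1
23 = 23·1 + 0
The gcd is 1. Working backward:
1 = 139 − 6·23
1 = −6·1274 + 55·139
So 139·55 ≡ 1 (mod 1274).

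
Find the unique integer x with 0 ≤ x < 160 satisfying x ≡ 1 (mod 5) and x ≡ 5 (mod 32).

101

Write x = 1 + 5·k. Then 5·k ≡ 5 − 1 ≡ 4 (mod 32).
Need 5⁻¹ mod 32. Extended Euclid on (32, 5):
32 = 6×5 + 2
5 = 2×2 + 1
2 = 2×1 + 0
Back-substitute:
1 = 5 − 2·2
1 = −2·32 + 13·5
5⁻¹ ≡ 13 (mod 32), so k ≡ 13·4 ≡ 20 (mod 32).
x = 1 + 5·20 = 101.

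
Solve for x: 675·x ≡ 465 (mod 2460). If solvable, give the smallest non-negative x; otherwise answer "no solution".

First find gcd(675, 2460):
2460 = 3*675 + 435
675 = 1*435 + 240
435 = 1*240 + 195
240 = 1*195 + 45
195 = 4*45 + 15
45 = 3*15 + 0
gcd = 15 and 15 | 465, so solutions exist. Divide through by 15: 45x ≡ 31 (mod 164).
Now find 45⁻¹ mod 164:
164 = 3·45 + 29
45 = 1·29 + 16
29 = 1·16 + 13
16 = 1·13 + 3
13 = 4·3 + 1
3 = 3·1 + 0
Back-substitute:
1 = 13 − 4·3
1 = −4·16 + 5·13
1 = 5·29 − 9·16
1 = −9·45 + 14·29
1 = 14·164 − 51·45
So 45·(-51) ≡ 1 (mod 164), i.e. 45⁻¹ ≡ 113.
Then x ≡ 113·31 ≡ 59 (mod 164); the smallest non-negative solution is x = 59.

59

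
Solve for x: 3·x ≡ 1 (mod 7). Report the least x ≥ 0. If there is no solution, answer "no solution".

5

First find gcd(3, 7):
7 = 2·3 + 1
3 = 3·1 + 0
gcd = 1, so a unique solution mod 7 exists.
Back-substitute for the Bézout coefficients:
1 = 7 − 2·3
So 3·(-2) ≡ 1 (mod 7), giving 3⁻¹ ≡ 5.
x ≡ 3⁻¹·1 ≡ 5·1 ≡ 5 (mod 7).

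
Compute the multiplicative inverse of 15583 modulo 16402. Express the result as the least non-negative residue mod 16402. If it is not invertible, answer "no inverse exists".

9693

Extended Euclidean algorithm:
16402 = 1·15583 + 819
15583 = 19·819 + 22
819 = 37·22 + 5
22 = 4·5 + 2
5 = 2·2 + 1
2 = 2·1 + 0
Since gcd(15583, 16402) = 1, back-substitute to write 1 as a combination:
1 = 5 − 2·2
1 = −2·22 + 9·5
1 = 9·819 − 335·22
1 = −335·15583 + 6374·819
1 = 6374·16402 − 6709·15583
Thus 15583·(-6709) ≡ 1 (mod 16402); reducing, -6709 mod 16402 = 9693.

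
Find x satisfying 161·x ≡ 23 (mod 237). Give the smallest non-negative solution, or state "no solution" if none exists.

First find gcd(161, 237):
237 = 1·161 + 76
161 = 2·76 + 9
76 = 8·9 + 4
9 = 2·4 + 1
4 = 4·1 + 0
gcd = 1, so a unique solution mod 237 exists.
Back-substitute for the Bézout coefficients:
1 = 9 − 2·4
1 = −2·76 + 17·9
1 = 17·161 − 36·76
1 = −36·237 + 53·161
So 161·(53) ≡ 1 (mod 237), giving 161⁻¹ ≡ 53.
x ≡ 161⁻¹·23 ≡ 53·23 ≡ 34 (mod 237).

34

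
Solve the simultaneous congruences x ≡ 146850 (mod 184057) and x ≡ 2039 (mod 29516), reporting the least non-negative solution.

807973023

Write x = 146850 + 184057·k. Then 184057·k ≡ 2039 − 146850 ≡ 2769 (mod 29516).
Need 184057⁻¹ mod 29516. Extended Euclid on (29516, 6961):
29516 = 4·6961 + 1672
6961 = 4·1672 + 273
1672 = 6·273 + 34
273 = 8·34 + 1
34 = 34·1 + 0
Back-substitute:
1 = 273 − 8·34
1 = −8·1672 + 49·273
1 = 49·6961 − 204·1672
1 = −204·29516 + 865·6961
184057⁻¹ ≡ 865 (mod 29516), so k ≡ 865·2769 ≡ 4389 (mod 29516).
x = 146850 + 184057·4389 = 807973023.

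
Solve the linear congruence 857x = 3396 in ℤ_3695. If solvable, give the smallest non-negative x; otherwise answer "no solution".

First find gcd(857, 3695):
3695 = 4×857 + 267
857 = 3×267 + 56
267 = 4×56 + 43
56 = 1×43 + 13
43 = 3×13 + 4
13 = 3×4 + 1
4 = 4×1 + 0
gcd = 1, so a unique solution mod 3695 exists.
Back-substitute for the Bézout coefficients:
1 = 13 − 3·4
1 = −3·43 + 10·13
1 = 10·56 − 13·43
1 = −13·267 + 62·56
1 = 62·857 − 199·267
1 = −199·3695 + 858·857
So 857·(858) ≡ 1 (mod 3695), giving 857⁻¹ ≡ 858.
x ≡ 857⁻¹·3396 ≡ 858·3396 ≡ 2108 (mod 3695).

2108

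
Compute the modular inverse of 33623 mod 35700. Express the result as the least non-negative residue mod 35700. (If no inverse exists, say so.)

Apply the Euclidean algorithm to 35700 and 33623:
35700 = 1·33623 + 2077
33623 = 16·2077 + 391
2077 = 5·391 + 122
391 = 3·122 + 25
122 = 4·25 + 22
25 = 1·22 + 3
22 = 7·3 + 1
3 = 3·1 + 0
Since gcd(33623, 35700) = 1, back-substitute to write 1 as a combination:
1 = 22 − 7·3
1 = −7·25 + 8·22
1 = 8·122 − 39·25
1 = −39·391 + 125·122
1 = 125·2077 − 664·391
1 = −664·33623 + 10749·2077
1 = 10749·35700 − 11413·33623
Thus 33623·(-11413) ≡ 1 (mod 35700); reducing, -11413 mod 35700 = 24287.

24287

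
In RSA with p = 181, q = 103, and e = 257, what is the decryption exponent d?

10073

φ(n) = (p−1)(q−1) = 180·102 = 18360.
Need d with 257·d ≡ 1 (mod 18360). Apply the extended Euclidean algorithm:
18360 = 71×257 + 113
257 = 2×113 + 31
113 = 3×31 + 20
31 = 1×20 + 11
20 = 1×11 + 9
11 = 1×9 + 2
9 = 4×2 + 1
2 = 2×1 + 0
Back-substitute:
1 = 9 − 4·2
1 = −4·11 + 5·9
1 = 5·20 − 9·11
1 = −9·31 + 14·20
1 = 14·113 − 51·31
1 = −51·257 + 116·113
1 = 116·18360 − 8287·257
So 257·(-8287) ≡ 1 (mod 18360), hence d ≡ -8287 ≡ 10073 (mod 18360).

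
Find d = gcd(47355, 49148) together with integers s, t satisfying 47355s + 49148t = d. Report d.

Apply Euclid's algorithm to 49148 and 47355:
49148 = 1×47355 + 1793
47355 = 26×1793 + 737
1793 = 2×737 + 319
737 = 2×319 + 99
319 = 3×99 + 22
99 = 4×22 + 11
22 = 2×11 + 0
gcd(47355, 49148) = 11.
Back-substituting:
11 = 99 − 4·22
11 = −4·319 + 13·99
11 = 13·737 − 30·319
11 = −30·1793 + 73·737
11 = 73·47355 − 1928·1793
11 = −1928·49148 + 2001·47355
So 11 = (-1928)·49148 + (2001)·47355.

11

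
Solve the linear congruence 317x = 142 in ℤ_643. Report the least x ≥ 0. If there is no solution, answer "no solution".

First find gcd(317, 643):
643 = 2*317 + 9
317 = 35*9 + 2
9 = 4*2 + 1
2 = 2*1 + 0
gcd = 1, so a unique solution mod 643 exists.
Back-substitute for the Bézout coefficients:
1 = 9 − 4·2
1 = −4·317 + 141·9
1 = 141·643 − 286·317
So 317·(-286) ≡ 1 (mod 643), giving 317⁻¹ ≡ 357.
x ≡ 317⁻¹·142 ≡ 357·142 ≡ 540 (mod 643).

540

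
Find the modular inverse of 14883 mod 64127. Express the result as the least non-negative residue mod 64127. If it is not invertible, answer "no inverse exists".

Extended Euclidean algorithm:
64127 = 4·14883 + 4595
14883 = 3·4595 + 1098
4595 = 4·1098 + 203
1098 = 5·203 + 83
203 = 2·83 + 37
83 = 2·37 + 9
37 = 4·9 + 1
9 = 9·1 + 0
The gcd is 1. Working backward:
1 = 37 − 4·9
1 = −4·83 + 9·37
1 = 9·203 − 22·83
1 = −22·1098 + 119·203
1 = 119·4595 − 498·1098
1 = −498·14883 + 1613·4595
1 = 1613·64127 − 6950·14883
Hence 14883⁻¹ ≡ -6950 ≡ 57177 (mod 64127).

57177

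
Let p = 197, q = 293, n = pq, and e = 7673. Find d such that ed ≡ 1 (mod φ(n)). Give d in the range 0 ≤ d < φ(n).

52697

φ(n) = (p−1)(q−1) = 196·292 = 57232.
Need d with 7673·d ≡ 1 (mod 57232). Apply the extended Euclidean algorithm:
57232 = 7*7673 + 3521
7673 = 2*3521 + 631
3521 = 5*631 + 366
631 = 1*366 + 265
366 = 1*265 + 101
265 = 2*101 + 63
101 = 1*63 + 38
63 = 1*38 + 25
38 = 1*25 + 13
25 = 1*13 + 12
13 = 1*12 + 1
12 = 12*1 + 0
Back-substitute:
1 = 13 − 12
1 = −25 + 2·13
1 = 2·38 − 3·25
1 = −3·63 + 5·38
1 = 5·101 − 8·63
1 = −8·265 + 21·101
1 = 21·366 − 29·265
1 = −29·631 + 50·366
1 = 50·3521 − 279·631
1 = −279·7673 + 608·3521
1 = 608·57232 − 4535·7673
So 7673·(-4535) ≡ 1 (mod 57232), hence d ≡ -4535 ≡ 52697 (mod 57232).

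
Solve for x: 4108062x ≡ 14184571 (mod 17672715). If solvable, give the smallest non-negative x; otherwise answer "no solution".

gcd(4108062, 17672715):
17672715 = 4*4108062 + 1240467
4108062 = 3*1240467 + 386661
1240467 = 3*386661 + 80484
386661 = 4*80484 + 64725
80484 = 1*64725 + 15759
64725 = 4*15759 + 1689
15759 = 9*1689 + 558
1689 = 3*558 + 15
558 = 37*15 + 3
15 = 5*3 + 0
gcd = 3, but 3 ∤ 14184571, so the congruence has no solution.

no solution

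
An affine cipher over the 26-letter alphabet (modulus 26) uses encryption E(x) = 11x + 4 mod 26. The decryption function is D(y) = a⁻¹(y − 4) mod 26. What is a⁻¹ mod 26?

19

Apply the Euclidean algorithm to 26 and 11:
26 = 2·11 + 4
11 = 2·4 + 3
4 = 1·3 + 1
3 = 3·1 + 0
Since gcd(11, 26) = 1, back-substitute to write 1 as a combination:
1 = 4 − 3
1 = −11 + 3·4
1 = 3·26 − 7·11
Thus 11·(-7) ≡ 1 (mod 26); reducing, -7 mod 26 = 19.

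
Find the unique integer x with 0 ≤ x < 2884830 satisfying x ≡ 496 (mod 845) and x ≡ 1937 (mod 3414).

790571

Write x = 496 + 845·k. Then 845·k ≡ 1937 − 496 ≡ 1441 (mod 3414).
Need 845⁻¹ mod 3414. Extended Euclid on (3414, 845):
3414 = 4×845 + 34
845 = 24×34 + 29
34 = 1×29 + 5
29 = 5×5 + 4
5 = 1×4 + 1
4 = 4×1 + 0
Back-substitute:
1 = 5 − 4
1 = −29 + 6·5
1 = 6·34 − 7·29
1 = −7·845 + 174·34
1 = 174·3414 − 703·845
845⁻¹ ≡ 2711 (mod 3414), so k ≡ 2711·1441 ≡ 935 (mod 3414).
x = 496 + 845·935 = 790571.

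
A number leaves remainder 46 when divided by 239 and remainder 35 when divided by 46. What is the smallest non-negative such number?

2197

Write x = 46 + 239·k. Then 239·k ≡ 35 − 46 ≡ 35 (mod 46).
Need 239⁻¹ mod 46. Extended Euclid on (46, 9):
46 = 5·9 + 1
9 = 9·1 + 0
Back-substitute:
1 = 46 − 5·9
239⁻¹ ≡ 41 (mod 46), so k ≡ 41·35 ≡ 9 (mod 46).
x = 46 + 239·9 = 2197.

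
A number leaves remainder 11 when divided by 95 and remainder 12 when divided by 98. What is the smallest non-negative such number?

6186

Write x = 11 + 95·k. Then 95·k ≡ 12 − 11 ≡ 1 (mod 98).
Need 95⁻¹ mod 98. Extended Euclid on (98, 95):
98 = 1*95 + 3
95 = 31*3 + 2
3 = 1*2 + 1
2 = 2*1 + 0
Back-substitute:
1 = 3 − 2
1 = −95 + 32·3
1 = 32·98 − 33·95
95⁻¹ ≡ 65 (mod 98), so k ≡ 65·1 ≡ 65 (mod 98).
x = 11 + 95·65 = 6186.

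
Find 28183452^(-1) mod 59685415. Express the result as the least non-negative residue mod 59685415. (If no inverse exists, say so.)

43422223

Extended Euclidean algorithm:
59685415 = 2×28183452 + 3318511
28183452 = 8×3318511 + 1635364
3318511 = 2×1635364 + 47783
1635364 = 34×47783 + 10742
47783 = 4×10742 + 4815
10742 = 2×4815 + 1112
4815 = 4×1112 + 367
1112 = 3×367 + 11
367 = 33×11 + 4
11 = 2×4 + 3
4 = 1×3 + 1
3 = 3×1 + 0
gcd = 1, so the inverse exists. Back-substitute:
1 = 4 − 3
1 = −11 + 3·4
1 = 3·367 − 100·11
1 = −100·1112 + 303·367
1 = 303·4815 − 1312·1112
1 = −1312·10742 + 2927·4815
1 = 2927·47783 − 13020·10742
1 = −13020·1635364 + 445607·47783
1 = 445607·3318511 − 904234·1635364
1 = −904234·28183452 + 7679479·3318511
1 = 7679479·59685415 − 16263192·28183452
Thus 28183452·(-16263192) ≡ 1 (mod 59685415); reducing, -16263192 mod 59685415 = 43422223.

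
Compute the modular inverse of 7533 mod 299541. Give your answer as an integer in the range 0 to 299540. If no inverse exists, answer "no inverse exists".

no inverse exists

Euclidean algorithm on 299541, 7533:
299541 = 39·7533 + 5754
7533 = 1·5754 + 1779
5754 = 3·1779 + 417
1779 = 4·417 + 111
417 = 3·111 + 84
111 = 1·84 + 27
84 = 3·27 + 3
27 = 9·3 + 0
Since gcd = 3 > 1, 7533 is not a unit mod 299541.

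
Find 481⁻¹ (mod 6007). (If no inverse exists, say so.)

Apply the Euclidean algorithm to 6007 and 481:
6007 = 12×481 + 235
481 = 2×235 + 11
235 = 21×11 + 4
11 = 2×4 + 3
4 = 1×3 + 1
3 = 3×1 + 0
Since gcd(481, 6007) = 1, back-substitute to write 1 as a combination:
1 = 4 − 3
1 = −11 + 3·4
1 = 3·235 − 64·11
1 = −64·481 + 131·235
1 = 131·6007 − 1636·481
Thus 481·(-1636) ≡ 1 (mod 6007); reducing, -1636 mod 6007 = 4371.

4371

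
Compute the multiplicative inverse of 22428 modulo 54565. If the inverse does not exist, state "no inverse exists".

no inverse exists

Euclidean algorithm on 54565, 22428:
54565 = 2*22428 + 9709
22428 = 2*9709 + 3010
9709 = 3*3010 + 679
3010 = 4*679 + 294
679 = 2*294 + 91
294 = 3*91 + 21
91 = 4*21 + 7
21 = 3*7 + 0
gcd(22428, 54565) = 7 ≠ 1, so 22428 has no multiplicative inverse modulo 54565.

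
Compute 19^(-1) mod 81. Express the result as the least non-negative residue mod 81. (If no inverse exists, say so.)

Run Euclid on (81, 19):
81 = 4·19 + 5
19 = 3·5 + 4
5 = 1·4 + 1
4 = 4·1 + 0
The gcd is 1. Working backward:
1 = 5 − 4
1 = −19 + 4·5
1 = 4·81 − 17·19
Thus 19·(-17) ≡ 1 (mod 81); reducing, -17 mod 81 = 64.

64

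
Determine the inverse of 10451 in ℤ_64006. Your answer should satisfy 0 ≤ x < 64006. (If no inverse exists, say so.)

gcd(64006, 10451) by repeated division:
64006 = 6×10451 + 1300
10451 = 8×1300 + 51
1300 = 25×51 + 25
51 = 2×25 + 1
25 = 25×1 + 0
The gcd is 1. Working backward:
1 = 51 − 2·25
1 = −2·1300 + 51·51
1 = 51·10451 − 410·1300
1 = −410·64006 + 2511·10451
So 10451·2511 ≡ 1 (mod 64006).

2511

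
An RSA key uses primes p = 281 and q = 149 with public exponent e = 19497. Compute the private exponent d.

11673

φ(n) = (p−1)(q−1) = 280·148 = 41440.
Need d with 19497·d ≡ 1 (mod 41440). Apply the extended Euclidean algorithm:
41440 = 2·19497 + 2446
19497 = 7·2446 + 2375
2446 = 1·2375 + 71
2375 = 33·71 + 32
71 = 2·32 + 7
32 = 4·7 + 4
7 = 1·4 + 3
4 = 1·3 + 1
3 = 3·1 + 0
Back-substitute:
1 = 4 − 3
1 = −7 + 2·4
1 = 2·32 − 9·7
1 = −9·71 + 20·32
1 = 20·2375 − 669·71
1 = −669·2446 + 689·2375
1 = 689·19497 − 5492·2446
1 = −5492·41440 + 11673·19497
So 19497·11673 ≡ 1 (mod 41440), hence d = 11673.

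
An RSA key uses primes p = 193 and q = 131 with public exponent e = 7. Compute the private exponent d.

φ(n) = (p−1)(q−1) = 192·130 = 24960.
Need d with 7·d ≡ 1 (mod 24960). Apply the extended Euclidean algorithm:
24960 = 3565·7 + 5
7 = 1·5 + 2
5 = 2·2 + 1
2 = 2·1 + 0
Back-substitute:
1 = 5 − 2·2
1 = −2·7 + 3·5
1 = 3·24960 − 10697·7
So 7·(-10697) ≡ 1 (mod 24960), hence d ≡ -10697 ≡ 14263 (mod 24960).

14263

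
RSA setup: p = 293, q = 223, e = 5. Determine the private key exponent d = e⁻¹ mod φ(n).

12965

φ(n) = (p−1)(q−1) = 292·222 = 64824.
Need d with 5·d ≡ 1 (mod 64824). Apply the extended Euclidean algorithm:
64824 = 12964*5 + 4
5 = 1*4 + 1
4 = 4*1 + 0
Back-substitute:
1 = 5 − 4
1 = −64824 + 12965·5
So 5·12965 ≡ 1 (mod 64824), hence d = 12965.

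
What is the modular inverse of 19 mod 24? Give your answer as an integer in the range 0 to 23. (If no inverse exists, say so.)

gcd(24, 19) by repeated division:
24 = 1×19 + 5
19 = 3×5 + 4
5 = 1×4 + 1
4 = 4×1 + 0
gcd = 1, so the inverse exists. Back-substitute:
1 = 5 − 4
1 = −19 + 4·5
1 = 4·24 − 5·19
So 19·(-5) ≡ 1 (mod 24), and -5 ≡ 19 (mod 24).

19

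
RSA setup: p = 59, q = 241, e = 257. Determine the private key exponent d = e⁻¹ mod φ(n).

φ(n) = (p−1)(q−1) = 58·240 = 13920.
Need d with 257·d ≡ 1 (mod 13920). Apply the extended Euclidean algorithm:
13920 = 54×257 + 42
257 = 6×42 + 5
42 = 8×5 + 2
5 = 2×2 + 1
2 = 2×1 + 0
Back-substitute:
1 = 5 − 2·2
1 = −2·42 + 17·5
1 = 17·257 − 104·42
1 = −104·13920 + 5633·257
So 257·5633 ≡ 1 (mod 13920), hence d = 5633.

5633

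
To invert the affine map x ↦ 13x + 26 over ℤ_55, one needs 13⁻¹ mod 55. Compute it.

17

Apply the Euclidean algorithm to 55 and 13:
55 = 4*13 + 3
13 = 4*3 + 1
3 = 3*1 + 0
The gcd is 1. Working backward:
1 = 13 − 4·3
1 = −4·55 + 17·13
So 13·17 ≡ 1 (mod 55).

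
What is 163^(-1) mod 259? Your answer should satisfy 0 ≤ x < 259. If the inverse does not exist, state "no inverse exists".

116

Extended Euclidean algorithm:
259 = 1·163 + 96
163 = 1·96 + 67
96 = 1·67 + 29
67 = 2·29 + 9
29 = 3·9 + 2
9 = 4·2 + 1
2 = 2·1 + 0
gcd = 1, so the inverse exists. Back-substitute:
1 = 9 − 4·2
1 = −4·29 + 13·9
1 = 13·67 − 30·29
1 = −30·96 + 43·67
1 = 43·163 − 73·96
1 = −73·259 + 116·163
So 163·116 ≡ 1 (mod 259).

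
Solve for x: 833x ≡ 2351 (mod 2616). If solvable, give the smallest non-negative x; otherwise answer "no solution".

First find gcd(833, 2616):
2616 = 3·833 + 117
833 = 7·117 + 14
117 = 8·14 + 5
14 = 2·5 + 4
5 = 1·4 + 1
4 = 4·1 + 0
gcd = 1, so a unique solution mod 2616 exists.
Back-substitute for the Bézout coefficients:
1 = 5 − 4
1 = −14 + 3·5
1 = 3·117 − 25·14
1 = −25·833 + 178·117
1 = 178·2616 − 559·833
So 833·(-559) ≡ 1 (mod 2616), giving 833⁻¹ ≡ 2057.
x ≡ 833⁻¹·2351 ≡ 2057·2351 ≡ 1639 (mod 2616).

1639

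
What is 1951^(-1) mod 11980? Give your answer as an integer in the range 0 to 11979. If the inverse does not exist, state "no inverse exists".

gcd(11980, 1951) by repeated division:
11980 = 6·1951 + 274
1951 = 7·274 + 33
274 = 8·33 + 10
33 = 3·10 + 3
10 = 3·3 + 1
3 = 3·1 + 0
Since gcd(1951, 11980) = 1, back-substitute to write 1 as a combination:
1 = 10 − 3·3
1 = −3·33 + 10·10
1 = 10·274 − 83·33
1 = −83·1951 + 591·274
1 = 591·11980 − 3629·1951
Thus 1951·(-3629) ≡ 1 (mod 11980); reducing, -3629 mod 11980 = 8351.

8351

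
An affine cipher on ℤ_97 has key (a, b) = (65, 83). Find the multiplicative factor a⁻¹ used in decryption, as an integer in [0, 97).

3

Run Euclid on (97, 65):
97 = 1×65 + 32
65 = 2×32 + 1
32 = 32×1 + 0
gcd = 1, so the inverse exists. Back-substitute:
1 = 65 − 2·32
1 = −2·97 + 3·65
So 65·3 ≡ 1 (mod 97).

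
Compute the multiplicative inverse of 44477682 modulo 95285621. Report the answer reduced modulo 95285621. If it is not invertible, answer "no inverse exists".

67498888

Apply the Euclidean algorithm to 95285621 and 44477682:
95285621 = 2*44477682 + 6330257
44477682 = 7*6330257 + 165883
6330257 = 38*165883 + 26703
165883 = 6*26703 + 5665
26703 = 4*5665 + 4043
5665 = 1*4043 + 1622
4043 = 2*1622 + 799
1622 = 2*799 + 24
799 = 33*24 + 7
24 = 3*7 + 3
7 = 2*3 + 1
3 = 3*1 + 0
The gcd is 1. Working backward:
1 = 7 − 2·3
1 = −2·24 + 7·7
1 = 7·799 − 233·24
1 = −233·1622 + 473·799
1 = 473·4043 − 1179·1622
1 = −1179·5665 + 1652·4043
1 = 1652·26703 − 7787·5665
1 = −7787·165883 + 48374·26703
1 = 48374·6330257 − 1845999·165883
1 = −1845999·44477682 + 12970367·6330257
1 = 12970367·95285621 − 27786733·44477682
Hence 44477682⁻¹ ≡ -27786733 ≡ 67498888 (mod 95285621).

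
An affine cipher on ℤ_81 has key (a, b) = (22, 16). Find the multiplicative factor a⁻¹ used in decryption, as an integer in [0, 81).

70

Run Euclid on (81, 22):
81 = 3*22 + 15
22 = 1*15 + 7
15 = 2*7 + 1
7 = 7*1 + 0
The gcd is 1. Working backward:
1 = 15 − 2·7
1 = −2·22 + 3·15
1 = 3·81 − 11·22
Hence 22⁻¹ ≡ -11 ≡ 70 (mod 81).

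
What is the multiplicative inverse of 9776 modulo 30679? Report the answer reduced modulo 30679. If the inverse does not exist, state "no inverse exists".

Run Euclid on (30679, 9776):
30679 = 3*9776 + 1351
9776 = 7*1351 + 319
1351 = 4*319 + 75
319 = 4*75 + 19
75 = 3*19 + 18
19 = 1*18 + 1
18 = 18*1 + 0
Since gcd(9776, 30679) = 1, back-substitute to write 1 as a combination:
1 = 19 − 18
1 = −75 + 4·19
1 = 4·319 − 17·75
1 = −17·1351 + 72·319
1 = 72·9776 − 521·1351
1 = −521·30679 + 1635·9776
So 9776·1635 ≡ 1 (mod 30679).

1635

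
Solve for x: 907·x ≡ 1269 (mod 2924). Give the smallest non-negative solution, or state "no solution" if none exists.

First find gcd(907, 2924):
2924 = 3*907 + 203
907 = 4*203 + 95
203 = 2*95 + 13
95 = 7*13 + 4
13 = 3*4 + 1
4 = 4*1 + 0
gcd = 1, so a unique solution mod 2924 exists.
Back-substitute for the Bézout coefficients:
1 = 13 − 3·4
1 = −3·95 + 22·13
1 = 22·203 − 47·95
1 = −47·907 + 210·203
1 = 210·2924 − 677·907
So 907·(-677) ≡ 1 (mod 2924), giving 907⁻¹ ≡ 2247.
x ≡ 907⁻¹·1269 ≡ 2247·1269 ≡ 543 (mod 2924).

543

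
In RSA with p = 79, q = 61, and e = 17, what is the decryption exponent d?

φ(n) = (p−1)(q−1) = 78·60 = 4680.
Need d with 17·d ≡ 1 (mod 4680). Apply the extended Euclidean algorithm:
4680 = 275×17 + 5
17 = 3×5 + 2
5 = 2×2 + 1
2 = 2×1 + 0
Back-substitute:
1 = 5 − 2·2
1 = −2·17 + 7·5
1 = 7·4680 − 1927·17
So 17·(-1927) ≡ 1 (mod 4680), hence d ≡ -1927 ≡ 2753 (mod 4680).

2753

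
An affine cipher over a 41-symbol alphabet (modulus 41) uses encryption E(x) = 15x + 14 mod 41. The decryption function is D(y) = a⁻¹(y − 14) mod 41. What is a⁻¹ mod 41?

Run Euclid on (41, 15):
41 = 2*15 + 11
15 = 1*11 + 4
11 = 2*4 + 3
4 = 1*3 + 1
3 = 3*1 + 0
Since gcd(15, 41) = 1, back-substitute to write 1 as a combination:
1 = 4 − 3
1 = −11 + 3·4
1 = 3·15 − 4·11
1 = −4·41 + 11·15
So 15·11 ≡ 1 (mod 41).

11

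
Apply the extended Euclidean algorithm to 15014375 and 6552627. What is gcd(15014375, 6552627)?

Euclidean algorithm:
15014375 = 2*6552627 + 1909121
6552627 = 3*1909121 + 825264
1909121 = 2*825264 + 258593
825264 = 3*258593 + 49485
258593 = 5*49485 + 11168
49485 = 4*11168 + 4813
11168 = 2*4813 + 1542
4813 = 3*1542 + 187
1542 = 8*187 + 46
187 = 4*46 + 3
46 = 15*3 + 1
3 = 3*1 + 0
gcd(15014375, 6552627) = 1.
Express as a combination:
1 = 46 − 15·3
1 = −15·187 + 61·46
1 = 61·1542 − 503·187
1 = −503·4813 + 1570·1542
1 = 1570·11168 − 3643·4813
1 = −3643·49485 + 16142·11168
1 = 16142·258593 − 84353·49485
1 = −84353·825264 + 269201·258593
1 = 269201·1909121 − 622755·825264
1 = −622755·6552627 + 2137466·1909121
1 = 2137466·15014375 − 4897687·6552627
So 1 = (2137466)·15014375 + (-4897687)·6552627.

1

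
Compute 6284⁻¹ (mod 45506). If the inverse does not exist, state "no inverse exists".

Euclidean algorithm on 45506, 6284:
45506 = 7·6284 + 1518
6284 = 4·1518 + 212
1518 = 7·212 + 34
212 = 6·34 + 8
34 = 4·8 + 2
8 = 4·2 + 0
The gcd is 2, not 1, hence no inverse exists.

no inverse exists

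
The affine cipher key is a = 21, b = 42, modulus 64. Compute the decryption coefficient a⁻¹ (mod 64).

61

Extended Euclidean algorithm:
64 = 3×21 + 1
21 = 21×1 + 0
gcd = 1, so the inverse exists. Back-substitute:
1 = 64 − 3·21
Hence 21⁻¹ ≡ -3 ≡ 61 (mod 64).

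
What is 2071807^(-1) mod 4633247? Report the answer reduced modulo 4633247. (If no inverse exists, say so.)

2000262

gcd(4633247, 2071807) by repeated division:
4633247 = 2*2071807 + 489633
2071807 = 4*489633 + 113275
489633 = 4*113275 + 36533
113275 = 3*36533 + 3676
36533 = 9*3676 + 3449
3676 = 1*3449 + 227
3449 = 15*227 + 44
227 = 5*44 + 7
44 = 6*7 + 2
7 = 3*2 + 1
2 = 2*1 + 0
gcd = 1, so the inverse exists. Back-substitute:
1 = 7 − 3·2
1 = −3·44 + 19·7
1 = 19·227 − 98·44
1 = −98·3449 + 1489·227
1 = 1489·3676 − 1587·3449
1 = −1587·36533 + 15772·3676
1 = 15772·113275 − 48903·36533
1 = −48903·489633 + 211384·113275
1 = 211384·2071807 − 894439·489633
1 = −894439·4633247 + 2000262·2071807
So 2071807·2000262 ≡ 1 (mod 4633247).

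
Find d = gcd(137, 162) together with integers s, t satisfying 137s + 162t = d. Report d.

1

Apply Euclid's algorithm to 162 and 137:
162 = 1·137 + 25
137 = 5·25 + 12
25 = 2·12 + 1
12 = 12·1 + 0
gcd(137, 162) = 1.
Back-substituting:
1 = 25 − 2·12
1 = −2·137 + 11·25
1 = 11·162 − 13·137
So 1 = (11)·162 + (-13)·137.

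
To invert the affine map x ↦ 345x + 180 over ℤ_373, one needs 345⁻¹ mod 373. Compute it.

Run Euclid on (373, 345):
373 = 1·345 + 28
345 = 12·28 + 9
28 = 3·9 + 1
9 = 9·1 + 0
The gcd is 1. Working backward:
1 = 28 − 3·9
1 = −3·345 + 37·28
1 = 37·373 − 40·345
So 345·(-40) ≡ 1 (mod 373), and -40 ≡ 333 (mod 373).

333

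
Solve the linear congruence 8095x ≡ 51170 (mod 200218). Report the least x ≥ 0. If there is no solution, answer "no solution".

First find gcd(8095, 200218):
200218 = 24×8095 + 5938
8095 = 1×5938 + 2157
5938 = 2×2157 + 1624
2157 = 1×1624 + 533
1624 = 3×533 + 25
533 = 21×25 + 8
25 = 3×8 + 1
8 = 8×1 + 0
gcd = 1, so a unique solution mod 200218 exists.
Back-substitute for the Bézout coefficients:
1 = 25 − 3·8
1 = −3·533 + 64·25
1 = 64·1624 − 195·533
1 = −195·2157 + 259·1624
1 = 259·5938 − 713·2157
1 = −713·8095 + 972·5938
1 = 972·200218 − 24041·8095
So 8095·(-24041) ≡ 1 (mod 200218), giving 8095⁻¹ ≡ 176177.
x ≡ 8095⁻¹·51170 ≡ 176177·51170 ≡ 161640 (mod 200218).

161640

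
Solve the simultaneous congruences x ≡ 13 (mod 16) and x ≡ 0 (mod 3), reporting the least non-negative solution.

45

Write x = 13 + 16·k. Then 16·k ≡ 0 − 13 ≡ 2 (mod 3).
Need 16⁻¹ mod 3. Extended Euclid on (3, 1):
3 = 3·1 + 0
16⁻¹ ≡ 1 (mod 3), so k ≡ 1·2 ≡ 2 (mod 3).
x = 13 + 16·2 = 45.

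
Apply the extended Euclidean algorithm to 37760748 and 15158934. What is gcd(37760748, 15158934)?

Apply Euclid's algorithm to 37760748 and 15158934:
37760748 = 2*15158934 + 7442880
15158934 = 2*7442880 + 273174
7442880 = 27*273174 + 67182
273174 = 4*67182 + 4446
67182 = 15*4446 + 492
4446 = 9*492 + 18
492 = 27*18 + 6
18 = 3*6 + 0
gcd(37760748, 15158934) = 6.
Working backward:
6 = 492 − 27·18
6 = −27·4446 + 244·492
6 = 244·67182 − 3687·4446
6 = −3687·273174 + 14992·67182
6 = 14992·7442880 − 408471·273174
6 = −408471·15158934 + 831934·7442880
6 = 831934·37760748 − 2072339·15158934
So 6 = (831934)·37760748 + (-2072339)·15158934.

6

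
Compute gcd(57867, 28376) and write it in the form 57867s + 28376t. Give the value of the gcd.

Repeated division:
57867 = 2*28376 + 1115
28376 = 25*1115 + 501
1115 = 2*501 + 113
501 = 4*113 + 49
113 = 2*49 + 15
49 = 3*15 + 4
15 = 3*4 + 3
4 = 1*3 + 1
3 = 3*1 + 0
gcd(57867, 28376) = 1.
Working backward:
1 = 4 − 3
1 = −15 + 4·4
1 = 4·49 − 13·15
1 = −13·113 + 30·49
1 = 30·501 − 133·113
1 = −133·1115 + 296·501
1 = 296·28376 − 7533·1115
1 = −7533·57867 + 15362·28376
So 1 = (-7533)·57867 + (15362)·28376.

1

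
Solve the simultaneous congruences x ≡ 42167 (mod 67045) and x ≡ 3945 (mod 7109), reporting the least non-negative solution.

214183897

Write x = 42167 + 67045·k. Then 67045·k ≡ 3945 − 42167 ≡ 4432 (mod 7109).
Need 67045⁻¹ mod 7109. Extended Euclid on (7109, 3064):
7109 = 2×3064 + 981
3064 = 3×981 + 121
981 = 8×121 + 13
121 = 9×13 + 4
13 = 3×4 + 1
4 = 4×1 + 0
Back-substitute:
1 = 13 − 3·4
1 = −3·121 + 28·13
1 = 28·981 − 227·121
1 = −227·3064 + 709·981
1 = 709·7109 − 1645·3064
67045⁻¹ ≡ 5464 (mod 7109), so k ≡ 5464·4432 ≡ 3194 (mod 7109).
x = 42167 + 67045·3194 = 214183897.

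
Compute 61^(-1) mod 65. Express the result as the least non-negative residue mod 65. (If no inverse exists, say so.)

16

gcd(65, 61) by repeated division:
65 = 1·61 + 4
61 = 15·4 + 1
4 = 4·1 + 0
The gcd is 1. Working backward:
1 = 61 − 15·4
1 = −15·65 + 16·61
So 61·16 ≡ 1 (mod 65).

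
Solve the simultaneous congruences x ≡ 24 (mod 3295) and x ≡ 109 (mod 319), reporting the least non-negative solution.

52744

Write x = 24 + 3295·k. Then 3295·k ≡ 109 − 24 ≡ 85 (mod 319).
Need 3295⁻¹ mod 319. Extended Euclid on (319, 105):
319 = 3·105 + 4
105 = 26·4 + 1
4 = 4·1 + 0
Back-substitute:
1 = 105 − 26·4
1 = −26·319 + 79·105
3295⁻¹ ≡ 79 (mod 319), so k ≡ 79·85 ≡ 16 (mod 319).
x = 24 + 3295·16 = 52744.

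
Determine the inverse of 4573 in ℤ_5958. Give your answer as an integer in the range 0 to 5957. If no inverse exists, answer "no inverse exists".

gcd(5958, 4573) by repeated division:
5958 = 1×4573 + 1385
4573 = 3×1385 + 418
1385 = 3×418 + 131
418 = 3×131 + 25
131 = 5×25 + 6
25 = 4×6 + 1
6 = 6×1 + 0
The gcd is 1. Working backward:
1 = 25 − 4·6
1 = −4·131 + 21·25
1 = 21·418 − 67·131
1 = −67·1385 + 222·418
1 = 222·4573 − 733·1385
1 = −733·5958 + 955·4573
So 4573·955 ≡ 1 (mod 5958).

955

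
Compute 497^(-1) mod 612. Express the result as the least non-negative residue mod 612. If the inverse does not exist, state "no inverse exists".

149

Apply the Euclidean algorithm to 612 and 497:
612 = 1×497 + 115
497 = 4×115 + 37
115 = 3×37 + 4
37 = 9×4 + 1
4 = 4×1 + 0
The gcd is 1. Working backward:
1 = 37 − 9·4
1 = −9·115 + 28·37
1 = 28·497 − 121·115
1 = −121·612 + 149·497
So 497·149 ≡ 1 (mod 612).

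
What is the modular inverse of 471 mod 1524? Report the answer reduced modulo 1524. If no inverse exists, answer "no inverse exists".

Compute gcd(471, 1524):
1524 = 3*471 + 111
471 = 4*111 + 27
111 = 4*27 + 3
27 = 9*3 + 0
The gcd is 3, not 1, hence no inverse exists.

no inverse exists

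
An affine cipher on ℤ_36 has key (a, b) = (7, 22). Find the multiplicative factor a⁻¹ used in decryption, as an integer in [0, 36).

31

Apply the Euclidean algorithm to 36 and 7:
36 = 5*7 + 1
7 = 7*1 + 0
gcd = 1, so the inverse exists. Back-substitute:
1 = 36 − 5·7
Thus 7·(-5) ≡ 1 (mod 36); reducing, -5 mod 36 = 31.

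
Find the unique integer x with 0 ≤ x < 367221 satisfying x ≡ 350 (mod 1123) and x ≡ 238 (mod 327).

356341

Write x = 350 + 1123·k. Then 1123·k ≡ 238 − 350 ≡ 215 (mod 327).
Need 1123⁻¹ mod 327. Extended Euclid on (327, 142):
327 = 2*142 + 43
142 = 3*43 + 13
43 = 3*13 + 4
13 = 3*4 + 1
4 = 4*1 + 0
Back-substitute:
1 = 13 − 3·4
1 = −3·43 + 10·13
1 = 10·142 − 33·43
1 = −33·327 + 76·142
1123⁻¹ ≡ 76 (mod 327), so k ≡ 76·215 ≡ 317 (mod 327).
x = 350 + 1123·317 = 356341.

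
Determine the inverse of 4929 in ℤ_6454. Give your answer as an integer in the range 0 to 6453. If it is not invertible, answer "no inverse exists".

6217

Apply the Euclidean algorithm to 6454 and 4929:
6454 = 1·4929 + 1525
4929 = 3·1525 + 354
1525 = 4·354 + 109
354 = 3·109 + 27
109 = 4·27 + 1
27 = 27·1 + 0
gcd = 1, so the inverse exists. Back-substitute:
1 = 109 − 4·27
1 = −4·354 + 13·109
1 = 13·1525 − 56·354
1 = −56·4929 + 181·1525
1 = 181·6454 − 237·4929
Thus 4929·(-237) ≡ 1 (mod 6454); reducing, -237 mod 6454 = 6217.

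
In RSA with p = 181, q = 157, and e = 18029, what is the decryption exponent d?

φ(n) = (p−1)(q−1) = 180·156 = 28080.
Need d with 18029·d ≡ 1 (mod 28080). Apply the extended Euclidean algorithm:
28080 = 1·18029 + 10051
18029 = 1·10051 + 7978
10051 = 1·7978 + 2073
7978 = 3·2073 + 1759
2073 = 1·1759 + 314
1759 = 5·314 + 189
314 = 1·189 + 125
189 = 1·125 + 64
125 = 1·64 + 61
64 = 1·61 + 3
61 = 20·3 + 1
3 = 3·1 + 0
Back-substitute:
1 = 61 − 20·3
1 = −20·64 + 21·61
1 = 21·125 − 41·64
1 = −41·189 + 62·125
1 = 62·314 − 103·189
1 = −103·1759 + 577·314
1 = 577·2073 − 680·1759
1 = −680·7978 + 2617·2073
1 = 2617·10051 − 3297·7978
1 = −3297·18029 + 5914·10051
1 = 5914·28080 − 9211·18029
So 18029·(-9211) ≡ 1 (mod 28080), hence d ≡ -9211 ≡ 18869 (mod 28080).

18869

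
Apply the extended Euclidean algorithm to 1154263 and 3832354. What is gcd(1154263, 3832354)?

Apply Euclid's algorithm to 3832354 and 1154263:
3832354 = 3×1154263 + 369565
1154263 = 3×369565 + 45568
369565 = 8×45568 + 5021
45568 = 9×5021 + 379
5021 = 13×379 + 94
379 = 4×94 + 3
94 = 31×3 + 1
3 = 3×1 + 0
gcd(1154263, 3832354) = 1.
Working backward:
1 = 94 − 31·3
1 = −31·379 + 125·94
1 = 125·5021 − 1656·379
1 = −1656·45568 + 15029·5021
1 = 15029·369565 − 121888·45568
1 = −121888·1154263 + 380693·369565
1 = 380693·3832354 − 1263967·1154263
So 1 = (380693)·3832354 + (-1263967)·1154263.

1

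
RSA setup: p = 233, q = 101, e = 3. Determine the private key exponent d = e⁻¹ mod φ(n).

φ(n) = (p−1)(q−1) = 232·100 = 23200.
Need d with 3·d ≡ 1 (mod 23200). Apply the extended Euclidean algorithm:
23200 = 7733*3 + 1
3 = 3*1 + 0
Back-substitute:
1 = 23200 − 7733·3
So 3·(-7733) ≡ 1 (mod 23200), hence d ≡ -7733 ≡ 15467 (mod 23200).

15467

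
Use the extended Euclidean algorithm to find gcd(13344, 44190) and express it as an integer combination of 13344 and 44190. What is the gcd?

Apply Euclid's algorithm to 44190 and 13344:
44190 = 3*13344 + 4158
13344 = 3*4158 + 870
4158 = 4*870 + 678
870 = 1*678 + 192
678 = 3*192 + 102
192 = 1*102 + 90
102 = 1*90 + 12
90 = 7*12 + 6
12 = 2*6 + 0
gcd(13344, 44190) = 6.
Express as a combination:
6 = 90 − 7·12
6 = −7·102 + 8·90
6 = 8·192 − 15·102
6 = −15·678 + 53·192
6 = 53·870 − 68·678
6 = −68·4158 + 325·870
6 = 325·13344 − 1043·4158
6 = −1043·44190 + 3454·13344
So 6 = (-1043)·44190 + (3454)·13344.

6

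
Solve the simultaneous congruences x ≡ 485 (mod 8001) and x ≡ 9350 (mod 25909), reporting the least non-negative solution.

Write x = 485 + 8001·k. Then 8001·k ≡ 9350 − 485 ≡ 8865 (mod 25909).
Need 8001⁻¹ mod 25909. Extended Euclid on (25909, 8001):
25909 = 3*8001 + 1906
8001 = 4*1906 + 377
1906 = 5*377 + 21
377 = 17*21 + 20
21 = 1*20 + 1
20 = 20*1 + 0
Back-substitute:
1 = 21 − 20
1 = −377 + 18·21
1 = 18·1906 − 91·377
1 = −91·8001 + 382·1906
1 = 382·25909 − 1237·8001
8001⁻¹ ≡ 24672 (mod 25909), so k ≡ 24672·8865 ≡ 19411 (mod 25909).
x = 485 + 8001·19411 = 155307896.

155307896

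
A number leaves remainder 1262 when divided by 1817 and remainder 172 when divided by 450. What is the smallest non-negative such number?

510022

Write x = 1262 + 1817·k. Then 1817·k ≡ 172 − 1262 ≡ 260 (mod 450).
Need 1817⁻¹ mod 450. Extended Euclid on (450, 17):
450 = 26×17 + 8
17 = 2×8 + 1
8 = 8×1 + 0
Back-substitute:
1 = 17 − 2·8
1 = −2·450 + 53·17
1817⁻¹ ≡ 53 (mod 450), so k ≡ 53·260 ≡ 280 (mod 450).
x = 1262 + 1817·280 = 510022.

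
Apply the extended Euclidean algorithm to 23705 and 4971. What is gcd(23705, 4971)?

Euclidean algorithm:
23705 = 4×4971 + 3821
4971 = 1×3821 + 1150
3821 = 3×1150 + 371
1150 = 3×371 + 37
371 = 10×37 + 1
37 = 37×1 + 0
gcd(23705, 4971) = 1.
Back-substituting:
1 = 371 − 10·37
1 = −10·1150 + 31·371
1 = 31·3821 − 103·1150
1 = −103·4971 + 134·3821
1 = 134·23705 − 639·4971
So 1 = (134)·23705 + (-639)·4971.

1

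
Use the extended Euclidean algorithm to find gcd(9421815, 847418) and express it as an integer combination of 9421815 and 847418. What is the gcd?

13

Repeated division:
9421815 = 11×847418 + 100217
847418 = 8×100217 + 45682
100217 = 2×45682 + 8853
45682 = 5×8853 + 1417
8853 = 6×1417 + 351
1417 = 4×351 + 13
351 = 27×13 + 0
gcd(9421815, 847418) = 13.
Working backward:
13 = 1417 − 4·351
13 = −4·8853 + 25·1417
13 = 25·45682 − 129·8853
13 = −129·100217 + 283·45682
13 = 283·847418 − 2393·100217
13 = −2393·9421815 + 26606·847418
So 13 = (-2393)·9421815 + (26606)·847418.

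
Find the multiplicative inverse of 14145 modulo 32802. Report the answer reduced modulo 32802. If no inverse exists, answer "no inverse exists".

no inverse exists

Compute gcd(14145, 32802):
32802 = 2*14145 + 4512
14145 = 3*4512 + 609
4512 = 7*609 + 249
609 = 2*249 + 111
249 = 2*111 + 27
111 = 4*27 + 3
27 = 9*3 + 0
Since gcd = 3 > 1, 14145 is not a unit mod 32802.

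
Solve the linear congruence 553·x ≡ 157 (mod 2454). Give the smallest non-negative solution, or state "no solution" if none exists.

1123

First find gcd(553, 2454):
2454 = 4·553 + 242
553 = 2·242 + 69
242 = 3·69 + 35
69 = 1·35 + 34
35 = 1·34 + 1
34 = 34·1 + 0
gcd = 1, so a unique solution mod 2454 exists.
Back-substitute for the Bézout coefficients:
1 = 35 − 34
1 = −69 + 2·35
1 = 2·242 − 7·69
1 = −7·553 + 16·242
1 = 16·2454 − 71·553
So 553·(-71) ≡ 1 (mod 2454), giving 553⁻¹ ≡ 2383.
x ≡ 553⁻¹·157 ≡ 2383·157 ≡ 1123 (mod 2454).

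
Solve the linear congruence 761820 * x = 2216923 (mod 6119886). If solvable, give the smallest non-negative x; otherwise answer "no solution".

no solution

gcd(761820, 6119886):
6119886 = 8·761820 + 25326
761820 = 30·25326 + 2040
25326 = 12·2040 + 846
2040 = 2·846 + 348
846 = 2·348 + 150
348 = 2·150 + 48
150 = 3·48 + 6
48 = 8·6 + 0
gcd = 6, but 6 ∤ 2216923, so the congruence has no solution.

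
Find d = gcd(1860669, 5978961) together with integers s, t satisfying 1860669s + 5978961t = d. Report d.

Repeated division:
5978961 = 3*1860669 + 396954
1860669 = 4*396954 + 272853
396954 = 1*272853 + 124101
272853 = 2*124101 + 24651
124101 = 5*24651 + 846
24651 = 29*846 + 117
846 = 7*117 + 27
117 = 4*27 + 9
27 = 3*9 + 0
gcd(1860669, 5978961) = 9.
Working backward:
9 = 117 − 4·27
9 = −4·846 + 29·117
9 = 29·24651 − 845·846
9 = −845·124101 + 4254·24651
9 = 4254·272853 − 9353·124101
9 = −9353·396954 + 13607·272853
9 = 13607·1860669 − 63781·396954
9 = −63781·5978961 + 204950·1860669
So 9 = (-63781)·5978961 + (204950)·1860669.

9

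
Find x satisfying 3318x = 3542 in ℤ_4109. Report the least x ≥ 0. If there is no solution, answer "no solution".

115

First find gcd(3318, 4109):
4109 = 1·3318 + 791
3318 = 4·791 + 154
791 = 5·154 + 21
154 = 7·21 + 7
21 = 3·7 + 0
gcd = 7 and 7 | 3542, so solutions exist. Divide through by 7: 474x ≡ 506 (mod 587).
Now find 474⁻¹ mod 587:
587 = 1·474 + 113
474 = 4·113 + 22
113 = 5·22 + 3
22 = 7·3 + 1
3 = 3·1 + 0
Back-substitute:
1 = 22 − 7·3
1 = −7·113 + 36·22
1 = 36·474 − 151·113
1 = −151·587 + 187·474
So 474⁻¹ ≡ 187 (mod 587).
Then x ≡ 187·506 ≡ 115 (mod 587); the smallest non-negative solution is x = 115.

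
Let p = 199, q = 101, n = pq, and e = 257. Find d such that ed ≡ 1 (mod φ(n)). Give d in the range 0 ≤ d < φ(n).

5393

φ(n) = (p−1)(q−1) = 198·100 = 19800.
Need d with 257·d ≡ 1 (mod 19800). Apply the extended Euclidean algorithm:
19800 = 77·257 + 11
257 = 23·11 + 4
11 = 2·4 + 3
4 = 1·3 + 1
3 = 3·1 + 0
Back-substitute:
1 = 4 − 3
1 = −11 + 3·4
1 = 3·257 − 70·11
1 = −70·19800 + 5393·257
So 257·5393 ≡ 1 (mod 19800), hence d = 5393.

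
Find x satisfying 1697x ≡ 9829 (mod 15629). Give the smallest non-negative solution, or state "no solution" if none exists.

First find gcd(1697, 15629):
15629 = 9×1697 + 356
1697 = 4×356 + 273
356 = 1×273 + 83
273 = 3×83 + 24
83 = 3×24 + 11
24 = 2×11 + 2
11 = 5×2 + 1
2 = 2×1 + 0
gcd = 1, so a unique solution mod 15629 exists.
Back-substitute for the Bézout coefficients:
1 = 11 − 5·2
1 = −5·24 + 11·11
1 = 11·83 − 38·24
1 = −38·273 + 125·83
1 = 125·356 − 163·273
1 = −163·1697 + 777·356
1 = 777·15629 − 7156·1697
So 1697·(-7156) ≡ 1 (mod 15629), giving 1697⁻¹ ≡ 8473.
x ≡ 1697⁻¹·9829 ≡ 8473·9829 ≡ 9805 (mod 15629).

9805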